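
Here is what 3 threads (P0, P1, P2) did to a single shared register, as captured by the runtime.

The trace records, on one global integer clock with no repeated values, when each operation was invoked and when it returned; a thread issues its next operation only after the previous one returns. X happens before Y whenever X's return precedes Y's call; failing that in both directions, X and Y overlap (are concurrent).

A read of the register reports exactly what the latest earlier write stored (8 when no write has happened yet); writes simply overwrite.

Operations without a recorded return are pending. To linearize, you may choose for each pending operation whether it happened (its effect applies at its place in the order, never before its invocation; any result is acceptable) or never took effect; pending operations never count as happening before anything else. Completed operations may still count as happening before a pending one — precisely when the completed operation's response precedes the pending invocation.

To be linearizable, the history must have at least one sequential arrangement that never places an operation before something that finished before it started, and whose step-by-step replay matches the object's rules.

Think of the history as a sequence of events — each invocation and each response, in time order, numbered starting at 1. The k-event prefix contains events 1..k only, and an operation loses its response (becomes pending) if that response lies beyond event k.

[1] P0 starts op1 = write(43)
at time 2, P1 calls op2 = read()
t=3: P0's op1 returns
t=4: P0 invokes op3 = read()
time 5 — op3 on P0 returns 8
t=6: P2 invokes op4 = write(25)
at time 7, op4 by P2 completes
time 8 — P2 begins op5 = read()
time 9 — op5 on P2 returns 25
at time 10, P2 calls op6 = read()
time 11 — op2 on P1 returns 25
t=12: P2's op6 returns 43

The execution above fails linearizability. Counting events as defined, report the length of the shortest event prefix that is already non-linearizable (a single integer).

events 1..4 are linearizable, e.g. via op1:
1. op1 write(43), leaving value 43
once event 5 joins (op3's response, time 5), exhaustive search finds no witness
no completion choice of the 1 pending operation (op2) rescues it — every subset was tried
one such order, op1, op3 (pending dropped), breaks at step 2 where op3 read() → 8 is illegal

5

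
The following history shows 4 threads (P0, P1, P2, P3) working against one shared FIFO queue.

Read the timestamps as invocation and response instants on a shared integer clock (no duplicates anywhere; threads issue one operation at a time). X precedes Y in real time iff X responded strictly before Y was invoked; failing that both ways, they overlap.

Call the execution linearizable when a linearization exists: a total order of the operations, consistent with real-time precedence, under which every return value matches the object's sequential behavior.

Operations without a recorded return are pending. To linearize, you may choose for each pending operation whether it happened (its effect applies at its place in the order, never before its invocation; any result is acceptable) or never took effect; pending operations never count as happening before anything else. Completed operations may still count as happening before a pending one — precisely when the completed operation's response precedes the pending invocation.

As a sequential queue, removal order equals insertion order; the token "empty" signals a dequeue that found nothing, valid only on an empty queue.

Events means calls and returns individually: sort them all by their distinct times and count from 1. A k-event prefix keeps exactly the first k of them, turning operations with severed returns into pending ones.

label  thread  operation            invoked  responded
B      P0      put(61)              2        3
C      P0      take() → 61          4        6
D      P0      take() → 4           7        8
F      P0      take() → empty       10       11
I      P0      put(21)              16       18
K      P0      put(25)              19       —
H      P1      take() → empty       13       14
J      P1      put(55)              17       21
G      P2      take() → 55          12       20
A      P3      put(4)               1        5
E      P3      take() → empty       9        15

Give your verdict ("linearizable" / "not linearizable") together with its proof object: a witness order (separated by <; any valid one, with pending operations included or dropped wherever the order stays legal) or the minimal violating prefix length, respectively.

1. B put(61), leaving queue <61>
2. A put(4), leaving queue <61,4>
3. C take() → 61, leaving queue <4>
4. D take() → 4, leaving queue <>
5. E take() → empty, leaving queue <>
6. F take() → empty, leaving queue <>
7. H take() → empty, leaving queue <>
8. J put(55), leaving queue <55>
9. G take() → 55, leaving queue <>
10. I put(21), leaving queue <21>

linearizable — witness: B < A < C < D < E < F < H < J < G < I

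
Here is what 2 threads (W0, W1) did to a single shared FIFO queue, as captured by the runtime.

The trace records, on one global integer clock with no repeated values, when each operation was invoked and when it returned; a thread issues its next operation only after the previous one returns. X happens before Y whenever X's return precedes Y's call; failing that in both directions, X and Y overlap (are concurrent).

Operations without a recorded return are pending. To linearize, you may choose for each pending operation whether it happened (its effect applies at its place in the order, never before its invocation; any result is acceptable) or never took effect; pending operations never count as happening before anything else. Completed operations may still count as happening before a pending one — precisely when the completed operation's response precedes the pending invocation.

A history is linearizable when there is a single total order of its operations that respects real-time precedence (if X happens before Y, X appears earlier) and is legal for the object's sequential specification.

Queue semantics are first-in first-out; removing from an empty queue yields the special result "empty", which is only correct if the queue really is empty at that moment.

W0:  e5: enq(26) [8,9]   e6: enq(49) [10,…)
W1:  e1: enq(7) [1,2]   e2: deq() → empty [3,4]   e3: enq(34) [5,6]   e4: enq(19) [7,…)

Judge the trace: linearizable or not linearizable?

not linearizable

events 1..3 are fine; event 4 — the response of e2 at time 4 — makes the prefix non-linearizable
the completed operations (2 total) allow one real-time order; the FIFO queue replay rejects it
for example e1, e2 fails at step 2: e2 deq() → empty is not legal there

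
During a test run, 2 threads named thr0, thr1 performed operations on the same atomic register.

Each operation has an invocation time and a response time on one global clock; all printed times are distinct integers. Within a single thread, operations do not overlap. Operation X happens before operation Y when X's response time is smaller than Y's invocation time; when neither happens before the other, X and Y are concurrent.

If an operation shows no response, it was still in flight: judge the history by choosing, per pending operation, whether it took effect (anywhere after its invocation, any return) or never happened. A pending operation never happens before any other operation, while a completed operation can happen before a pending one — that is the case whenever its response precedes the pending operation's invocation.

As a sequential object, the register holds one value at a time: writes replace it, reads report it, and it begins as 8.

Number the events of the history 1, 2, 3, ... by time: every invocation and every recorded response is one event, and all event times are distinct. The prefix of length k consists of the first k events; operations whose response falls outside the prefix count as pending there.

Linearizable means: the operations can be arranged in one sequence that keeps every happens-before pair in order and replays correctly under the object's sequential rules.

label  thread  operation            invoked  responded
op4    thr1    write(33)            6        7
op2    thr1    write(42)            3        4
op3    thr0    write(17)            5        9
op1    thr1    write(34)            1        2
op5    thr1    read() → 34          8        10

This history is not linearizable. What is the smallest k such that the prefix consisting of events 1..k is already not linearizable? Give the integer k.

10

a valid linearization of events 1..9 exists, for instance op1, op2, op3, op4:
1. op1 write(34), leaving value 34
2. op2 write(42), leaving value 42
3. op3 write(17), leaving value 17
4. op4 write(33), leaving value 33
include event 10 — op5 responding at 10 — and every candidate order breaks
sample order op1, op2, op3, op4, op5 stalls at step 5 — op5 read() → 34 has no legal effect
sample order op1, op2, op4, op3, op5 stalls at step 5 — op5 read() → 34 has no legal effect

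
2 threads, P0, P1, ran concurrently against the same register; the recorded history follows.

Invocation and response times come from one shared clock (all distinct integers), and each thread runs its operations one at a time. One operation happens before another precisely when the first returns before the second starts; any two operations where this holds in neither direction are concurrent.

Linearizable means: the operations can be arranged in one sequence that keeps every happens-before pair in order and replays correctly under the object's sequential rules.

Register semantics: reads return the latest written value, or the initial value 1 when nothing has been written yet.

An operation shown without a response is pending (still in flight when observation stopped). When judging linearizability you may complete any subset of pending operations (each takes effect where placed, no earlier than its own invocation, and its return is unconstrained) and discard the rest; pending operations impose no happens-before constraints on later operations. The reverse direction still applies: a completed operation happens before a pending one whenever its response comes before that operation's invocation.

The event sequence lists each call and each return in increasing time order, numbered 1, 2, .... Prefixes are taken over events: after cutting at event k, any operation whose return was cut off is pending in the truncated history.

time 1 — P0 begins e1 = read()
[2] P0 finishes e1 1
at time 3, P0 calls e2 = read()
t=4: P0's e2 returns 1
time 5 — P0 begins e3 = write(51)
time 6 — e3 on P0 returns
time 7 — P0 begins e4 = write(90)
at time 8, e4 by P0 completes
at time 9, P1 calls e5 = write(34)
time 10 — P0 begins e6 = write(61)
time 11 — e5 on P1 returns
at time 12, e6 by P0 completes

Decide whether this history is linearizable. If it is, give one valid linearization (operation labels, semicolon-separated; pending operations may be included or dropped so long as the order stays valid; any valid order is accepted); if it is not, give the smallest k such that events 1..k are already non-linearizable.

linearizable — witness: e1; e2; e3; e4; e5; e6

after step 1 (e1 read() → 1): value 1
after step 2 (e2 read() → 1): value 1
after step 3 (e3 write(51)): value 51
after step 4 (e4 write(90)): value 90
after step 5 (e5 write(34)): value 34
after step 6 (e6 write(61)): value 61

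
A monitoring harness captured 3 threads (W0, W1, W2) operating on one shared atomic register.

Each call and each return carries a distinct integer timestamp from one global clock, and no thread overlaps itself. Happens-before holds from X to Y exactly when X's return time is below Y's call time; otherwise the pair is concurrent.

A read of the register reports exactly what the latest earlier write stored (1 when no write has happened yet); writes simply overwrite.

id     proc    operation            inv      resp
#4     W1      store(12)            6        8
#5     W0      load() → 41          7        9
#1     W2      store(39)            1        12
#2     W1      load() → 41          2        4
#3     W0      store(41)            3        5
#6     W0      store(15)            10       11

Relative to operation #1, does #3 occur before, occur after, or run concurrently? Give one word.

#3 spans [3,5], #1 spans [1,12]
the intervals overlap in both directions

concurrent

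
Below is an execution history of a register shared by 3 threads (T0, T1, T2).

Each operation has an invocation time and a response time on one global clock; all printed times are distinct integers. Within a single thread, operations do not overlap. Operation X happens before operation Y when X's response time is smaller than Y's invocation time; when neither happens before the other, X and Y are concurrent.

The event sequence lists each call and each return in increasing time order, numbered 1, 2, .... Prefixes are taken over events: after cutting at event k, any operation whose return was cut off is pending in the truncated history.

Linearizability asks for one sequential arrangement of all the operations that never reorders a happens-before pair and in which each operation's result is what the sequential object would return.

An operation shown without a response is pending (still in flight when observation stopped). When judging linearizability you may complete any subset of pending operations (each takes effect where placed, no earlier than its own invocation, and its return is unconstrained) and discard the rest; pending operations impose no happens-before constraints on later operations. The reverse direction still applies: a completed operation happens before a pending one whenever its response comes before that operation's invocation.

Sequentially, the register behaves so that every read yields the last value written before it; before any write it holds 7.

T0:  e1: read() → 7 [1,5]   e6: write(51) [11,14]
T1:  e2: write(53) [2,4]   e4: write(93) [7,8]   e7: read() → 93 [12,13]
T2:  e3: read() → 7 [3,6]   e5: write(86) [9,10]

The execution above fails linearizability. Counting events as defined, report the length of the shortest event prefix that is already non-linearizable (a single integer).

13

events 1..12 are linearizable, e.g. via e1, e3, e2, e4, e5:
1. e1 read() → 7, leaving value 7
2. e3 read() → 7, leaving value 7
3. e2 write(53), leaving value 53
4. e4 write(93), leaving value 93
5. e5 write(86), leaving value 86
at event 13 (e7's time-13 response) nothing linearizes any more
every completion of the 1 pending operation (e6) was checked; none linearizes
e.g. e1, e2, e3, e4, e5, e7 (pending dropped): illegal at step 3, since e3 read() → 7 cannot apply there
e.g. e1, e3, e2, e4, e5, e7 (pending dropped): illegal at step 6, since e7 read() → 93 cannot apply there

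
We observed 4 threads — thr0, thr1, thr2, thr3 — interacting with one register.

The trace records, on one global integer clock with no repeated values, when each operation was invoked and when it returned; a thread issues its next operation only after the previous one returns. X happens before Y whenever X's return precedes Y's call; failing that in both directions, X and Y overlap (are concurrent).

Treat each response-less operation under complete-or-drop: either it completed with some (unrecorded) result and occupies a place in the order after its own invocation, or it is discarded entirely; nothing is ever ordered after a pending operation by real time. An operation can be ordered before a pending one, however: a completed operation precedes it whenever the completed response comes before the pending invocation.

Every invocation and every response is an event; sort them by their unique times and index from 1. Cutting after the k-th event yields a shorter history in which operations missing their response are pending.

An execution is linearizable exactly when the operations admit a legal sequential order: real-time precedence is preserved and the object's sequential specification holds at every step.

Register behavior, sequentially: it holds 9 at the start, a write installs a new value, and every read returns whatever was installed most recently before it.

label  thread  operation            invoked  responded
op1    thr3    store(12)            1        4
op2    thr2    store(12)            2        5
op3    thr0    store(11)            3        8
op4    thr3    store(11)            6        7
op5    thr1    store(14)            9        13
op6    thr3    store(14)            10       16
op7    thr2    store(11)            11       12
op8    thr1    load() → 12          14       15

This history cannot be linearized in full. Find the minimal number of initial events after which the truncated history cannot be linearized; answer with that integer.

15

events 1..14 are linearizable, e.g. via op1, op2, op3, op4, op5, op6, op7:
after step 1 (op1 store(12)): value 12
after step 2 (op2 store(12)): value 12
after step 3 (op3 store(11)): value 11
after step 4 (op4 store(11)): value 11
after step 5 (op5 store(14)): value 14
after step 6 (op6 store(14) (pending, included)): value 14
after step 7 (op7 store(11)): value 11
adding event 15 (op8 responds at 15) leaves no legal real-time order
completion choices over the 1 pending operation (op6) were checked; none helps
sample order op1, op2, op3, op4, op5, op7, op8 (pending dropped) stalls at step 7 — op8 load() → 12 has no legal effect
sample order op1, op2, op3, op4, op7, op5, op8 (pending dropped) stalls at step 7 — op8 load() → 12 has no legal effect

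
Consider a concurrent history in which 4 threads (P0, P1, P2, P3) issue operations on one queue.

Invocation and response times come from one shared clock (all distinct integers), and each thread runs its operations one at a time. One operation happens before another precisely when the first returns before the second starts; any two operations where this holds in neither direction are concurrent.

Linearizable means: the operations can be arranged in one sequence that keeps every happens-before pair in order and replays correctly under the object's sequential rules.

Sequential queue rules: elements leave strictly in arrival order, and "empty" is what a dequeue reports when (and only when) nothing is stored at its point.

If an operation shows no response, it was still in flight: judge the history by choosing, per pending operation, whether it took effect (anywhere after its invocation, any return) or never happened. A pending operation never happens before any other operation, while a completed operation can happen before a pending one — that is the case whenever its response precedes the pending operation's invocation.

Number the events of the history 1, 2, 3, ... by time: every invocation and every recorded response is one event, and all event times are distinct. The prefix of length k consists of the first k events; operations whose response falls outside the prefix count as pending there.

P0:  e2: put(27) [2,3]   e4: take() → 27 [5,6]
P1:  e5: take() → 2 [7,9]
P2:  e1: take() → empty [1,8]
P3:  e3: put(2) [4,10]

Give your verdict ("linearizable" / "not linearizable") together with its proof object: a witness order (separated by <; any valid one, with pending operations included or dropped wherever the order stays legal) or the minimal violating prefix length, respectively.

after step 1 (e1 take() → empty): queue <>
after step 2 (e2 put(27)): queue <27>
after step 3 (e3 put(2)): queue <27,2>
after step 4 (e4 take() → 27): queue <2>
after step 5 (e5 take() → 2): queue <>

linearizable — witness: e1 < e2 < e3 < e4 < e5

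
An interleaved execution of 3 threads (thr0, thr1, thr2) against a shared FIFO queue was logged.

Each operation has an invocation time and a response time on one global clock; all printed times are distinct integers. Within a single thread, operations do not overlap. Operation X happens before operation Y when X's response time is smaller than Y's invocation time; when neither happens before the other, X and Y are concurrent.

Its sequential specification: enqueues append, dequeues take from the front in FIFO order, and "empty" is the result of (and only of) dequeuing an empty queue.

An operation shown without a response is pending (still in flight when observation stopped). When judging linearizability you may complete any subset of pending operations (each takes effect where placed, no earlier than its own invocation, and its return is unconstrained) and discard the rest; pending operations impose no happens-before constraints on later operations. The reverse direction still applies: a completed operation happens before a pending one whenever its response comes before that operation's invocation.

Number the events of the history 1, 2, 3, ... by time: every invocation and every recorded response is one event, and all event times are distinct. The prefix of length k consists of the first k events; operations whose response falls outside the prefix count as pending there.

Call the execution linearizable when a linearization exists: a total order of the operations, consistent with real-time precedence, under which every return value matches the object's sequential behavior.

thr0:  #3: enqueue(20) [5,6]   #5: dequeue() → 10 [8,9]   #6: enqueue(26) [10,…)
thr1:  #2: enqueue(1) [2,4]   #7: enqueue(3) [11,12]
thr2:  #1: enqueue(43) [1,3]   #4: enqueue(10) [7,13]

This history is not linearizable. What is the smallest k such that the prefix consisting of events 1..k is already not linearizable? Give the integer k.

a valid linearization of events 1..8 exists, for instance #1, #2, #3:
step 1: #1 enqueue(43) — queue <43>
step 2: #2 enqueue(1) — queue <43,1>
step 3: #3 enqueue(20) — queue <43,1,20>
include event 9 — #5 responding at 9 — and every candidate order breaks
including or dropping the 1 pending operation (#4) in any combination fails
one such order, #1, #2, #3, #5 (pending dropped), breaks at step 4 where #5 dequeue() → 10 is illegal
one such order, #2, #1, #3, #5 (pending dropped), breaks at step 4 where #5 dequeue() → 10 is illegal

9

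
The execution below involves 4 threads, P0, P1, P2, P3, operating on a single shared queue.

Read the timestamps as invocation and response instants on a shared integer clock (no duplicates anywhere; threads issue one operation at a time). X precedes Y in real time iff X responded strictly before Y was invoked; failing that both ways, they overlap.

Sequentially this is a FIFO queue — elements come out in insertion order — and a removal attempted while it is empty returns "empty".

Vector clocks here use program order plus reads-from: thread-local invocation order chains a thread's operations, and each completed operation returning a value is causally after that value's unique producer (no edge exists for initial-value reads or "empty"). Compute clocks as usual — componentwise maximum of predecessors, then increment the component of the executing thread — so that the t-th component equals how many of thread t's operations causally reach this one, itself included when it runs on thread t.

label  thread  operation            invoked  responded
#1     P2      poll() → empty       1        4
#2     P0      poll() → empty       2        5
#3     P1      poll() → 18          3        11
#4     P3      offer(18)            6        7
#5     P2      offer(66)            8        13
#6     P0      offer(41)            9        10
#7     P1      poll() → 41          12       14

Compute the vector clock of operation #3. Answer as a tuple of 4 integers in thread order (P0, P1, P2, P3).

#4 (invocation 6): nothing precedes it; P3's component alone gives (0, 0, 0, 1)
#1 (invocation 1): nothing precedes it; P2's component alone gives (0, 0, 1, 0)
#2 (invocation 2): nothing precedes it; P0's component alone gives (1, 0, 0, 0)
invoked at 8, #5 merges VC(#1)=(0, 0, 1, 0) and bumps P2's slot → (0, 0, 2, 0)
invoked at 3, #3 merges VC(#4)=(0, 0, 0, 1) and bumps P1's slot → (0, 1, 0, 1)
invoked at 9, #6 merges VC(#2)=(1, 0, 0, 0) and bumps P0's slot → (2, 0, 0, 0)
invoked at 12, #7 merges VC(#3)=(0, 1, 0, 1), VC(#6)=(2, 0, 0, 0) and bumps P1's slot → (2, 2, 0, 1)
target: VC(#3) = (0, 1, 0, 1)

(0, 1, 0, 1)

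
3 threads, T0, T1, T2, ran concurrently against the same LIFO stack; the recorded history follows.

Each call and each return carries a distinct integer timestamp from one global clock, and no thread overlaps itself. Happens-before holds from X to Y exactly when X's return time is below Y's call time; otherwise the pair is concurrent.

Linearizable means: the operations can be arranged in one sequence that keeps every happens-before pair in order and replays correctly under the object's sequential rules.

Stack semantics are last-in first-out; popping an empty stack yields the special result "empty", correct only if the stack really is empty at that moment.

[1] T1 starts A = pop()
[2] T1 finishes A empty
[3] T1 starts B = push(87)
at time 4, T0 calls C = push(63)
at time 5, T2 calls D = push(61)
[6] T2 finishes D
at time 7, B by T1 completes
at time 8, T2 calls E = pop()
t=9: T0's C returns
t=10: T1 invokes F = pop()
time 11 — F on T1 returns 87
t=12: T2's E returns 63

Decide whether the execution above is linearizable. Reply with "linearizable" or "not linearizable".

linearizable

one valid linearization: A, D, B, C, E, F
step 1: A pop() → empty — stack <>
step 2: D push(61) — stack <61>
step 3: B push(87) — stack <61,87>
step 4: C push(63) — stack <61,87,63>
step 5: E pop() → 63 — stack <61,87>
step 6: F pop() → 87 — stack <61>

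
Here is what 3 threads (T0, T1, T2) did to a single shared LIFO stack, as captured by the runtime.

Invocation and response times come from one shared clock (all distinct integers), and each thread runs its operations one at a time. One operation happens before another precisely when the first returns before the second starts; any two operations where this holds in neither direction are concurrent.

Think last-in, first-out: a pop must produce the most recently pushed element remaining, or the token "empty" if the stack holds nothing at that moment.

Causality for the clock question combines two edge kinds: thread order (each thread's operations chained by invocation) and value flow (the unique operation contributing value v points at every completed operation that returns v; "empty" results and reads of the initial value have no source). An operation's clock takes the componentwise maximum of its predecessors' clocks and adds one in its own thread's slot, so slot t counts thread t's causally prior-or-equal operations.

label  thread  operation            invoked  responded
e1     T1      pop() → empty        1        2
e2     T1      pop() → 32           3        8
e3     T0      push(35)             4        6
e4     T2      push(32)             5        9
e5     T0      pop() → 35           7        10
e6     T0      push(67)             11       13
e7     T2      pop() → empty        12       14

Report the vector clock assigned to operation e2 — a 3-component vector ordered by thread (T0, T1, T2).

root op e4, invoked 5: fresh clock plus T2's own tick → (0, 0, 1)
root op e1, invoked 1: fresh clock plus T1's own tick → (0, 1, 0)
root op e3, invoked 4: fresh clock plus T0's own tick → (1, 0, 0)
VC(e7, invoked at 12): max of VC(e4)=(0, 0, 1), then +1 on thread T2 → (0, 0, 2)
VC(e5, invoked at 7): max of VC(e3)=(1, 0, 0), then +1 on thread T0 → (2, 0, 0)
VC(e2, invoked at 3): max of VC(e1)=(0, 1, 0), VC(e4)=(0, 0, 1), then +1 on thread T1 → (0, 2, 1)
VC(e6, invoked at 11): max of VC(e5)=(2, 0, 0), then +1 on thread T0 → (3, 0, 0)
target: VC(e2) = (0, 2, 1)

(0, 2, 1)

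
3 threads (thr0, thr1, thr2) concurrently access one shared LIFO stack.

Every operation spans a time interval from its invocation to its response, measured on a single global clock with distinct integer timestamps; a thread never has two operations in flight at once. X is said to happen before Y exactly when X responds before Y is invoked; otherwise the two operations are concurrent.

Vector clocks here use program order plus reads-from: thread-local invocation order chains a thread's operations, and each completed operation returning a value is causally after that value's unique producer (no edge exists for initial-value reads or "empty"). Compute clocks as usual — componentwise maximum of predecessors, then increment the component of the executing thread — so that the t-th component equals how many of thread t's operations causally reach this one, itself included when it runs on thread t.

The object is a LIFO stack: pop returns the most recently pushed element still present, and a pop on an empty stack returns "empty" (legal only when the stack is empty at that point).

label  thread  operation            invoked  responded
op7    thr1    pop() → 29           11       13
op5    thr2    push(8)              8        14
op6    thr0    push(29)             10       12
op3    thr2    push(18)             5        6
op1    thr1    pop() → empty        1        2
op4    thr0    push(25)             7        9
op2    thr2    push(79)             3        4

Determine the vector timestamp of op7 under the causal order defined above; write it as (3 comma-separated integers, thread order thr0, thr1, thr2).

(2, 2, 0)

op2, invoked 3, has no incoming edges; only thr2's bump applies → (0, 0, 1)
op1, invoked 1, has no incoming edges; only thr1's bump applies → (0, 1, 0)
op4, invoked 7, has no incoming edges; only thr0's bump applies → (1, 0, 0)
op3, invoked 5, takes VC(op2)=(0, 0, 1) under max, adds 1 for thr2 → (0, 0, 2)
op6, invoked 10, takes VC(op4)=(1, 0, 0) under max, adds 1 for thr0 → (2, 0, 0)
op5, invoked 8, takes VC(op3)=(0, 0, 2) under max, adds 1 for thr2 → (0, 0, 3)
op7, invoked 11, takes VC(op1)=(0, 1, 0), VC(op6)=(2, 0, 0) under max, adds 1 for thr1 → (2, 2, 0)
target: VC(op7) = (2, 2, 0)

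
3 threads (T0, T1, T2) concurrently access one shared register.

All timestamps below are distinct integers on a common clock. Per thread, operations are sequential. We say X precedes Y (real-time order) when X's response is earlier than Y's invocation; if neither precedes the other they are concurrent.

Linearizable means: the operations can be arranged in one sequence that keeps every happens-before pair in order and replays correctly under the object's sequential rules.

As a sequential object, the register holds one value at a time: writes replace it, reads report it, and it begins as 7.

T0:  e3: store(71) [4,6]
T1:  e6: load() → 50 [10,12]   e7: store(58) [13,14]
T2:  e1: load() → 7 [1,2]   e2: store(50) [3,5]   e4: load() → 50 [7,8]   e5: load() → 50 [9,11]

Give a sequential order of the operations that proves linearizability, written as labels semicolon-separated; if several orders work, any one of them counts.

step 1: e1 load() → 7 — value 7
step 2: e3 store(71) — value 71
step 3: e2 store(50) — value 50
step 4: e4 load() → 50 — value 50
step 5: e5 load() → 50 — value 50
step 6: e6 load() → 50 — value 50
step 7: e7 store(58) — value 58

e1; e3; e2; e4; e5; e6; e7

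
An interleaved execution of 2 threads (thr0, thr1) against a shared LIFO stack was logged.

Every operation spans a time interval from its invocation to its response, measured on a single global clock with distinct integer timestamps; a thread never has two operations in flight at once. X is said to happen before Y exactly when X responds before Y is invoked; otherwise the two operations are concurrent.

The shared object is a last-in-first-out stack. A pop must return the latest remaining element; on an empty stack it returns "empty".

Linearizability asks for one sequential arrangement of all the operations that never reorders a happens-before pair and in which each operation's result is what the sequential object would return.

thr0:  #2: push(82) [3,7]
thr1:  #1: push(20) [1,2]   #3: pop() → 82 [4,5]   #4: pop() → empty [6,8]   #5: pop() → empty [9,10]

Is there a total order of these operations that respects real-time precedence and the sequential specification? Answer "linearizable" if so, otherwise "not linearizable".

the violation lands at event 8, #4's response at time 8: events 1..7 linearize, events 1..8 do not
checked exhaustively: 3 real-time-consistent orders of 4 completed operations, zero legal LIFO stack replays
one such order, #1, #2, #3, #4, breaks at step 4 where #4 pop() → empty is illegal
one such order, #1, #3, #2, #4, breaks at step 2 where #3 pop() → 82 is illegal

not linearizable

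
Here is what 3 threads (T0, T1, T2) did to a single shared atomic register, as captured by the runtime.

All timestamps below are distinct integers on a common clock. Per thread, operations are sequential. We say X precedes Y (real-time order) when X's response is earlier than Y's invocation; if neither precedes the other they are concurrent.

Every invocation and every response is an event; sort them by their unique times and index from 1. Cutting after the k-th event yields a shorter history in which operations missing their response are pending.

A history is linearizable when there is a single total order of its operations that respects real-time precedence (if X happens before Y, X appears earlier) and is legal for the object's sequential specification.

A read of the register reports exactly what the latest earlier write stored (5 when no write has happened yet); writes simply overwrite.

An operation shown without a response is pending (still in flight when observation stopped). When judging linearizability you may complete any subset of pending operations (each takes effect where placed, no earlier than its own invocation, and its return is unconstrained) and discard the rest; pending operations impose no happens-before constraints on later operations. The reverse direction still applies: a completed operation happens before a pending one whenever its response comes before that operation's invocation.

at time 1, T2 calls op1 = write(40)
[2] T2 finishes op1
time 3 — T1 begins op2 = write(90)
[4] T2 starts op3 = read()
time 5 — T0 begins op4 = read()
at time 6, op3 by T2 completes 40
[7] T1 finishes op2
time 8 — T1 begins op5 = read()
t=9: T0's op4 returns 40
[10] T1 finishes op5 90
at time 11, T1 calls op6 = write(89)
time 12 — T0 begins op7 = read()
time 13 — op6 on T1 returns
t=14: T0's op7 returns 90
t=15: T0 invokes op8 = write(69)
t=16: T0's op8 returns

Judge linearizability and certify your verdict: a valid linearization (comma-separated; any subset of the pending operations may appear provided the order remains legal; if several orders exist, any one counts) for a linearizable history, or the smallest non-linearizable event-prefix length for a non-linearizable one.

after step 1 (op1 write(40)): value 40
after step 2 (op3 read() → 40): value 40
after step 3 (op4 read() → 40): value 40
after step 4 (op2 write(90)): value 90
after step 5 (op5 read() → 90): value 90
after step 6 (op7 read() → 90): value 90
after step 7 (op6 write(89)): value 89
after step 8 (op8 write(69)): value 69

linearizable — witness: op1, op3, op4, op2, op5, op7, op6, op8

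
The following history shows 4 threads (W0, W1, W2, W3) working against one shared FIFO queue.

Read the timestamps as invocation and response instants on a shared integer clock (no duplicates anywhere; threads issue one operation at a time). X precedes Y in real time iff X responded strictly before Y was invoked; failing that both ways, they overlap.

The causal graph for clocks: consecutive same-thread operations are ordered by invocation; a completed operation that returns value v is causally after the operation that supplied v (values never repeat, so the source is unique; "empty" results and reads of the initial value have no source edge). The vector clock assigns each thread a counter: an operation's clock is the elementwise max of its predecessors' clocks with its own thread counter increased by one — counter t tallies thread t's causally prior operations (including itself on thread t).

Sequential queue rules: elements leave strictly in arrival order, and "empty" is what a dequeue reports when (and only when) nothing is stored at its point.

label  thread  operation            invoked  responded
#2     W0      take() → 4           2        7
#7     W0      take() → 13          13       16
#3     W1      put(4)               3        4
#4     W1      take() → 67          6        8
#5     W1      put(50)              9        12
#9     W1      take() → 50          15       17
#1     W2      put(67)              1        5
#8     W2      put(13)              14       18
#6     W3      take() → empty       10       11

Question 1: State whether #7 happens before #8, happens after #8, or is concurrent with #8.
concurrent

#7 spans [13,16], #8 spans [14,18]
the intervals overlap in both directions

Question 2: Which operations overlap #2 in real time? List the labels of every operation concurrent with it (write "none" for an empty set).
#1, #3, #4

concurrent with #2 ([2,7]): every op whose interval crosses 2..7
#1 [1,5]: concurrent
#3 [3,4]: concurrent
#4 [6,8]: concurrent
#5 [9,12]: after
#6 [10,11]: after
#7 [13,16]: after
#8 [14,18]: after
#9 [15,17]: after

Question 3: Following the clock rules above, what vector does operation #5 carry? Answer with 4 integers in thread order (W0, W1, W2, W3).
(0, 3, 1, 0)

#6 (invocation 10): nothing precedes it; W3's component alone gives (0, 0, 0, 1)
#1 (invocation 1): nothing precedes it; W2's component alone gives (0, 0, 1, 0)
#3 (invocation 3): nothing precedes it; W1's component alone gives (0, 1, 0, 0)
invoked at 14, #8 merges VC(#1)=(0, 0, 1, 0) and bumps W2's slot → (0, 0, 2, 0)
invoked at 2, #2 merges VC(#3)=(0, 1, 0, 0) and bumps W0's slot → (1, 1, 0, 0)
invoked at 6, #4 merges VC(#1)=(0, 0, 1, 0), VC(#3)=(0, 1, 0, 0) and bumps W1's slot → (0, 2, 1, 0)
invoked at 9, #5 merges VC(#4)=(0, 2, 1, 0) and bumps W1's slot → (0, 3, 1, 0)
invoked at 15, #9 merges VC(#5)=(0, 3, 1, 0) and bumps W1's slot → (0, 4, 1, 0)
invoked at 13, #7 merges VC(#2)=(1, 1, 0, 0), VC(#8)=(0, 0, 2, 0) and bumps W0's slot → (2, 1, 2, 0)
target: VC(#5) = (0, 3, 1, 0)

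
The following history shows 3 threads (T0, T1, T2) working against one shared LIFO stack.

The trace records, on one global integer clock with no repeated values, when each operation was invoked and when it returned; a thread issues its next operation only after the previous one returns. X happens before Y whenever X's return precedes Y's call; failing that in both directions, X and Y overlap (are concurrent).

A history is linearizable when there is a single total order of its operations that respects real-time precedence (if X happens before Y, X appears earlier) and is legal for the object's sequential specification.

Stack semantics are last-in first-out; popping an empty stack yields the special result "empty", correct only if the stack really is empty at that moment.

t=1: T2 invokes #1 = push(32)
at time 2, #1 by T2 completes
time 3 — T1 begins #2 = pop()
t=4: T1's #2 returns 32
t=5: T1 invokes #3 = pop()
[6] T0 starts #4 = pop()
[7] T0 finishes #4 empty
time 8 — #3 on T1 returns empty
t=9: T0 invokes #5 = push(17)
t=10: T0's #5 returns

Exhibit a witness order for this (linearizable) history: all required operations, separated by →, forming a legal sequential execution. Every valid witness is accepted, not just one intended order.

after step 1 (#1 push(32)): stack <32>
after step 2 (#2 pop() → 32): stack <>
after step 3 (#3 pop() → empty): stack <>
after step 4 (#4 pop() → empty): stack <>
after step 5 (#5 push(17)): stack <17>

#1 → #2 → #3 → #4 → #5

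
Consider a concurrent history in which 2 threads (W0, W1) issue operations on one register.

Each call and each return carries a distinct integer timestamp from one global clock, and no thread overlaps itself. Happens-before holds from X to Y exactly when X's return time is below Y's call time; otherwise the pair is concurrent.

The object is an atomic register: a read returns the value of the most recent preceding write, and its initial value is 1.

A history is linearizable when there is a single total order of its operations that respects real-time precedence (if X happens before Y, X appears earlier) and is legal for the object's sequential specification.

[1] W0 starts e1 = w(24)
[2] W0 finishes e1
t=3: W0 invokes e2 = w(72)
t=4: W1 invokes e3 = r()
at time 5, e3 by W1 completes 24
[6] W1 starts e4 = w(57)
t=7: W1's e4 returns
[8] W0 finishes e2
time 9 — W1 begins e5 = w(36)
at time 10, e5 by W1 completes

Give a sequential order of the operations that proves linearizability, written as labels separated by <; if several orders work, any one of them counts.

e1 < e3 < e2 < e4 < e5

after step 1 (e1 w(24)): value 24
after step 2 (e3 r() → 24): value 24
after step 3 (e2 w(72)): value 72
after step 4 (e4 w(57)): value 57
after step 5 (e5 w(36)): value 36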